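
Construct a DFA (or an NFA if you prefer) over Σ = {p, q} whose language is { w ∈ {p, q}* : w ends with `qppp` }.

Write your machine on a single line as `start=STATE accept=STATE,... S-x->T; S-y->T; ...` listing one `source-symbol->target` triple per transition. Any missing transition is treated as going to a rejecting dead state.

Let each state record the length of the longest suffix of the input read so far that is also a prefix of `qppp`. S1 means the last symbol is `q`; S2 means the last 2 symbols are `qp`; S3 means the last 3 symbols are `qpp`; S4 means the last 4 symbols are `qppp`. Accept only at S4, where the string currently ends in `qppp`.
A 5-state machine:
        p   q  
>  S0   S0  S1 
   S1   S2  S1 
   S2   S3  S1 
   S3   S4  S1 
 * S4   S0  S1 
(> = start, * = accepting)

start=S0; accept=S4; S0-p->S0; S0-q->S1; S1-p->S2; S1-q->S1; S2-p->S3; S2-q->S1; S3-p->S4; S3-q->S1; S4-p->S0; S4-q->S1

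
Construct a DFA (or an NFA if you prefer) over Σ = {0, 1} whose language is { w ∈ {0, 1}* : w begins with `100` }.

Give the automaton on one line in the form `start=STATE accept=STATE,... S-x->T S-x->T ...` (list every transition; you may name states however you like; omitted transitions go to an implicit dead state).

Check the first 3 symbols one by one: S0 through S2 record how many have matched `100` so far; any wrong symbol goes to the dead state S4. After all 3 match we enter the accepting sink S3.
With 5 states:
        0   1  
>  S0   S4  S1 
   S1   S2  S4 
   S2   S3  S4 
 * S3   S3  S3 
   S4   S4  S4 
(> = start, * = accepting)

start=S0 accept=S3 S0-0->S4 S0-1->S1 S1-0->S2 S1-1->S4 S2-0->S3 S2-1->S4 S3-0->S3 S3-1->S3 S4-0->S4 S4-1->S4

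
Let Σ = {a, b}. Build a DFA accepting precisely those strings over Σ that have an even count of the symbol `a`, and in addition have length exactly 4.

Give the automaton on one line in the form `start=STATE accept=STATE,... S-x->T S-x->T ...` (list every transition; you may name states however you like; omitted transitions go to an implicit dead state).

start=s0 accept=s7 s0-a->s1 s0-b->s2 s1-a->s3 s1-b->s4 s2-a->s4 s2-b->s3 s3-a->s5 s3-b->s6 s4-a->s6 s4-b->s5 s5-a->s7 s5-b->s8 s6-a->s8 s6-b->s7 s7-a->s8 s7-b->s8 s8-a->s8 s8-b->s8

Run two small machines in parallel and take their product. The first has 2 states tracking the count of `a`s modulo 2; the second has 6 states tracking the input length, saturating at 5. A product state is a pair (one from each), accepting exactly when both do. Equivalent product states are then merged.
With 9 states:
        a   b  
>  s0   s1  s2 
   s1   s3  s4 
   s2   s4  s3 
   s3   s5  s6 
   s4   s6  s5 
   s5   s7  s8 
   s6   s8  s7 
 * s7   s8  s8 
   s8   s8  s8 
(> = start, * = accepting)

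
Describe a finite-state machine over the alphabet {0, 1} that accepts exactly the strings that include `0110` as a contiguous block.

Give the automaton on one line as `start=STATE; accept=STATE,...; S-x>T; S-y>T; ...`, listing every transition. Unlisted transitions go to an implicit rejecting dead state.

Track how much of `0110` has been matched so far: state s0 is no progress, s4 is the absorbing accept state reached once `0110` has occurred. Intermediate states record partial matches; on a mismatch, fall back to the longest reusable overlap.
5 states suffice.
        0   1  
>  s0   s1  s0 
   s1   s1  s2 
   s2   s1  s3 
   s3   s4  s0 
 * s4   s4  s4 
(> = start, * = accepting)

start=s0; accept=s4; s0-0>s1; s0-1>s0; s1-0>s1; s1-1>s2; s2-0>s1; s2-1>s3; s3-0>s4; s3-1>s0; s4-0>s4; s4-1>s4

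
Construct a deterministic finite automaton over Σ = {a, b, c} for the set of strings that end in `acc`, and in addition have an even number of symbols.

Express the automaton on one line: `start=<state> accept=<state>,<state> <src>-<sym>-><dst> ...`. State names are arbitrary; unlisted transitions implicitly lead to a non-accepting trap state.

start=S0 accept=S4 S0-a->S1 S0-b->S1 S0-c->S1 S1-a->S2 S1-b->S0 S1-c->S0 S2-a->S1 S2-b->S1 S2-c->S3 S3-a->S2 S3-b->S0 S3-c->S4 S4-a->S1 S4-b->S1 S4-c->S1

Run two small machines in parallel and take their product. The first has 4 states tracking how much of the suffix `acc` has currently been matched; the second has 2 states tracking the input length modulo 2. A product state is a pair (one from each), accepting exactly when both do. Minimizing collapses redundant product states.
        a   b   c  
>  S0   S1  S1  S1 
   S1   S2  S0  S0 
   S2   S1  S1  S3 
   S3   S2  S0  S4 
 * S4   S1  S1  S1 
(> = start, * = accepting)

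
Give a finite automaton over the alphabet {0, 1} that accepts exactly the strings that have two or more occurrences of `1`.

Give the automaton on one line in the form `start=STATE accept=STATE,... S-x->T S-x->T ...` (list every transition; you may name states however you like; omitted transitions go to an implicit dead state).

start=q0 accept=q2,q3 q0-0->q0 q0-1->q1 q1-0->q1 q1-1->q2 q2-0->q2 q2-1->q3 q3-0->q3 q3-1->q3

Count `1`s, saturating at 3: states q0 through q2 mean 0 through 2 `1`s seen; q3 means more than 2. Each `1` increments (capped at q3); other symbols loop. Accept from {q2, q3}.
        0   1  
>  q0   q0  q1 
   q1   q1  q2 
 * q2   q2  q3 
 * q3   q3  q3 
(> = start, * = accepting)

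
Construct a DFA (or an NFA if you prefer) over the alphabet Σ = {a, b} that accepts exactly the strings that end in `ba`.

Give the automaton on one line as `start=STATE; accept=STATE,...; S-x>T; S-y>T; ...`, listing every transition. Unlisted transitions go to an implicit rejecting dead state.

start=q0; accept=q2; q0-a>q0; q0-b>q1; q1-a>q2; q1-b>q1; q2-a>q0; q2-b>q1

Remember how much of `ba` the current input suffix matches. State q0 means no match yet; q1 means the last symbol is `b`; q2 means the last 2 symbols are `ba`. Only q2 accepts. On a mismatch, fall back to the longest proper suffix that is still a prefix of `ba`.
        a   b  
>  q0   q0  q1 
   q1   q2  q1 
 * q2   q0  q1 
(> = start, * = accepting)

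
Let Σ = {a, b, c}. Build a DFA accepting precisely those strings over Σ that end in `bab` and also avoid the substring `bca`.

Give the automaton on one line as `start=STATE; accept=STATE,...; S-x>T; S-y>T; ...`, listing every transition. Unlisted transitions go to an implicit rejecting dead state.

Handle the two conditions separately and then intersect. One (4 states) tracks how much of the suffix `bab` has currently been matched; the other (4 states) tracks partial matches of the forbidden pattern `bca`. Each combined state is a pair, one component from each; accept when both components accept. Minimizing collapses redundant product states.
6 states suffice.
        a   b   c  
>  s0   s0  s1  s0 
   s1   s2  s1  s3 
   s2   s0  s4  s0 
   s3   s5  s1  s0 
 * s4   s2  s1  s3 
   s5   s5  s5  s5 
(> = start, * = accepting)

start=s0; accept=s4; s0-a>s0; s0-b>s1; s0-c>s0; s1-a>s2; s1-b>s1; s1-c>s3; s2-a>s0; s2-b>s4; s2-c>s0; s3-a>s5; s3-b>s1; s3-c>s0; s4-a>s2; s4-b>s1; s4-c>s3; s5-a>s5; s5-b>s5; s5-c>s5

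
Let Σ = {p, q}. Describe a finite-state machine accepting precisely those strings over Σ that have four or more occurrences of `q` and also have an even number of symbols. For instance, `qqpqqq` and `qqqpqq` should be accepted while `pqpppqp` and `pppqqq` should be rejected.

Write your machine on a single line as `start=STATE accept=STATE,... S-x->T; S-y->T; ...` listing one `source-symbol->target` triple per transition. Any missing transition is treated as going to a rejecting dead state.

start=A; accept=I; A-p->B; A-q->C; B-p->A; B-q->D; C-p->D; C-q->E; D-p->C; D-q->F; E-p->F; E-q->G; F-p->E; F-q->H; G-p->H; G-q->I; H-p->G; H-q->J; I-p->J; I-q->J; J-p->I; J-q->I

Handle the two conditions separately and then intersect. One (6 states) tracks the count of `q`s, saturating at 5; the other (2 states) tracks the input length modulo 2. Each combined state is a pair, one component from each; accept when both components accept. Equivalent product states are then merged.
10 states suffice.
       p  q 
>  A   B  C 
   B   A  D 
   C   D  E 
   D   C  F 
   E   F  G 
   F   E  H 
   G   H  I 
   H   G  J 
 * I   J  J 
   J   I  I 
(> = start, * = accepting)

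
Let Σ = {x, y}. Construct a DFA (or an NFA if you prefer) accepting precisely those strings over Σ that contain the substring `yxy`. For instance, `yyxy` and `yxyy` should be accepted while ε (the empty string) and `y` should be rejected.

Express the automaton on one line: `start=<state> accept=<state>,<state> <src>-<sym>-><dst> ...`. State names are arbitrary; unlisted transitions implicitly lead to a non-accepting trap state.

States q0..q2 record the length of the longest prefix of `yxy` that matches the current input suffix. Reaching q3 means `yxy` has been seen, and we stay there forever. Accept from q3.
With 4 states:
        x   y  
>  q0   q0  q1 
   q1   q2  q1 
   q2   q0  q3 
 * q3   q3  q3 
(> = start, * = accepting)

start=q0 accept=q3 q0-x->q0 q0-y->q1 q1-x->q2 q1-y->q1 q2-x->q0 q2-y->q3 q3-x->q3 q3-y->q3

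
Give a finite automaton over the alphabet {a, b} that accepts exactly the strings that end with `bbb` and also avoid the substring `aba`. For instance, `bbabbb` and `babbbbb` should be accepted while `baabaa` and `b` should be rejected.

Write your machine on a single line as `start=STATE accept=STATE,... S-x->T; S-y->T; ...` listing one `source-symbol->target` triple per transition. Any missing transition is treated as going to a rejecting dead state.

start=s0; accept=s6; s0-a->s1; s0-b->s2; s1-a->s1; s1-b->s3; s2-a->s1; s2-b->s4; s3-a->s5; s3-b->s4; s4-a->s1; s4-b->s6; s5-a->s5; s5-b->s5; s6-a->s1; s6-b->s6

Run two small machines in parallel and take their product. The first has 4 states tracking how much of the suffix `bbb` has currently been matched; the second has 4 states tracking partial matches of the forbidden pattern `aba`. A product state is a pair (one from each), accepting exactly when both do. After merging equivalent states the machine shrinks.
A 7-state machine:
        a   b  
>  s0   s1  s2 
   s1   s1  s3 
   s2   s1  s4 
   s3   s5  s4 
   s4   s1  s6 
   s5   s5  s5 
 * s6   s1  s6 
(> = start, * = accepting)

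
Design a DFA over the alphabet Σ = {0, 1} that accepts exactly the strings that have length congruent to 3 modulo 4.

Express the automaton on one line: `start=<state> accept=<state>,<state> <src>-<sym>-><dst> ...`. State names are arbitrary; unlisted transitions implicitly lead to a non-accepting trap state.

start=A accept=D A-0->B A-1->B B-0->C B-1->C C-0->D C-1->D D-0->A D-1->A

Only the length mod 4 matters, so use a 4-cycle: from any state, every input symbol moves to the next state, wrapping D back to A. Mark D accepting.
4 states suffice.
       0  1 
>  A   B  B 
   B   C  C 
   C   D  D 
 * D   A  A 
(> = start, * = accepting)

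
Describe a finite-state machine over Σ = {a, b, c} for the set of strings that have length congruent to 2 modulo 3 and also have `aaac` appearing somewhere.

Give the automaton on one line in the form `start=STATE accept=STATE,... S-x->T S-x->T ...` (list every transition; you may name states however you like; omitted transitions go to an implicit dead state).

Handle the two conditions separately and then intersect. The first has 3 states tracking the input length modulo 3; the second has 5 states tracking whether and how much of `aaac` has been seen. A product state is a pair (one from each), accepting exactly when both do.
A 15-state machine:
          a    b    c  
>  S0     S1   S2   S2 
   S1     S3   S4   S4 
   S2     S5   S4   S4 
   S3     S6   S0   S0 
   S4     S7   S0   S0 
   S5     S8   S0   S0 
   S6     S9   S2  S10 
   S7    S11   S2   S2 
   S8     S9   S2   S2 
   S9    S12   S4  S13 
   S10   S13  S13  S13 
   S11   S12   S4   S4 
   S12    S6   S0  S14 
 * S13   S14  S14  S14 
   S14   S10  S10  S10 
(> = start, * = accepting)

start=S0 accept=S13 S0-a->S1 S0-b->S2 S0-c->S2 S1-a->S3 S1-b->S4 S1-c->S4 S2-a->S5 S2-b->S4 S2-c->S4 S3-a->S6 S3-b->S0 S3-c->S0 S4-a->S7 S4-b->S0 S4-c->S0 S5-a->S8 S5-b->S0 S5-c->S0 S6-a->S9 S6-b->S2 S6-c->S10 S7-a->S11 S7-b->S2 S7-c->S2 S8-a->S9 S8-b->S2 S8-c->S2 S9-a->S12 S9-b->S4 S9-c->S13 S10-a->S13 S10-b->S13 S10-c->S13 S11-a->S12 S11-b->S4 S11-c->S4 S12-a->S6 S12-b->S0 S12-c->S14 S13-a->S14 S13-b->S14 S13-c->S14 S14-a->S10 S14-b->S10 S14-c->S10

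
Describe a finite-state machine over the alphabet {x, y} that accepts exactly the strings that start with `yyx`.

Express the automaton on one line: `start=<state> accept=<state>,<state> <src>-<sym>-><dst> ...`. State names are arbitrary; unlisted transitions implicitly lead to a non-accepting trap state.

Walk along `yyx` while the input agrees: from S0 take `y` to S1, and so on. Any deviation drops to the rejecting sink S4. Once S3 is reached the prefix is confirmed and every continuation is accepted.
        x   y  
>  S0   S4  S1 
   S1   S4  S2 
   S2   S3  S4 
 * S3   S3  S3 
   S4   S4  S4 
(> = start, * = accepting)

start=S0 accept=S3 S0-x->S4 S0-y->S1 S1-x->S4 S1-y->S2 S2-x->S3 S2-y->S4 S3-x->S3 S3-y->S3 S4-x->S4 S4-y->S4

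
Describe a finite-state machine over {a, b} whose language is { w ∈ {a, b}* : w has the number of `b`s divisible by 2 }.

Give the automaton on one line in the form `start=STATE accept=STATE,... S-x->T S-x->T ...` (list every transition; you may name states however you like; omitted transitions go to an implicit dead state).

start=q0 accept=q0 q0-a->q0 q0-b->q1 q1-a->q1 q1-b->q0

Keep the running count of `b`s modulo 2: each `b` advances along the cycle q0 → q1 → q0 while other symbols loop. Accept at q0.
2 states suffice.
        a   b  
>* q0   q0  q1 
   q1   q1  q0 
(> = start, * = accepting)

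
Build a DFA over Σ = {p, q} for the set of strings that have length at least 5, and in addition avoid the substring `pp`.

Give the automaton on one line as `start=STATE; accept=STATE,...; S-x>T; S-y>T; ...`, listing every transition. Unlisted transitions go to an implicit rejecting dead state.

Handle the two conditions separately and then intersect. One (7 states) tracks the input length, saturating at 6; the other (3 states) tracks partial matches of the forbidden pattern `pp`. Each combined state is a pair, one component from each; accept when both components accept.
18 states suffice.
          p    q  
>  s0     s1   s2 
   s1     s3   s4 
   s2     s5   s4 
   s3     s6   s6 
   s4     s7   s8 
   s5     s6   s8 
   s6     s9   s9 
   s7     s9  s10 
   s8    s11  s10 
   s9    s12  s12 
   s10   s13  s14 
   s11   s12  s14 
   s12   s15  s15 
 * s13   s15  s16 
 * s14   s17  s16 
   s15   s15  s15 
 * s16   s17  s16 
 * s17   s15  s16 
(> = start, * = accepting)

start=s0; accept=s13,s14,s16,s17; s0-p>s1; s0-q>s2; s1-p>s3; s1-q>s4; s2-p>s5; s2-q>s4; s3-p>s6; s3-q>s6; s4-p>s7; s4-q>s8; s5-p>s6; s5-q>s8; s6-p>s9; s6-q>s9; s7-p>s9; s7-q>s10; s8-p>s11; s8-q>s10; s9-p>s12; s9-q>s12; s10-p>s13; s10-q>s14; s11-p>s12; s11-q>s14; s12-p>s15; s12-q>s15; s13-p>s15; s13-q>s16; s14-p>s17; s14-q>s16; s15-p>s15; s15-q>s15; s16-p>s17; s16-q>s16; s17-p>s15; s17-q>s16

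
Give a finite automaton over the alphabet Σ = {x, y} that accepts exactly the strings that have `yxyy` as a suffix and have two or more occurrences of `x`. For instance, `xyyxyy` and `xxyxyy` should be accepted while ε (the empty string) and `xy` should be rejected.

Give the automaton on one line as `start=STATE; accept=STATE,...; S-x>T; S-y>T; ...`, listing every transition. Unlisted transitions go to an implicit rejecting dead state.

start=S0; accept=S5; S0-x>S1; S0-y>S0; S1-x>S1; S1-y>S2; S2-x>S3; S2-y>S2; S3-x>S1; S3-y>S4; S4-x>S3; S4-y>S5; S5-x>S3; S5-y>S2

Handle the two conditions separately and then intersect. One (5 states) tracks how much of the suffix `yxyy` has currently been matched; the other (4 states) tracks the count of `x`s, saturating at 3. Each combined state is a pair, one component from each; accept when both components accept. After merging equivalent states the machine shrinks.
6 states suffice.
        x   y  
>  S0   S1  S0 
   S1   S1  S2 
   S2   S3  S2 
   S3   S1  S4 
   S4   S3  S5 
 * S5   S3  S2 
(> = start, * = accepting)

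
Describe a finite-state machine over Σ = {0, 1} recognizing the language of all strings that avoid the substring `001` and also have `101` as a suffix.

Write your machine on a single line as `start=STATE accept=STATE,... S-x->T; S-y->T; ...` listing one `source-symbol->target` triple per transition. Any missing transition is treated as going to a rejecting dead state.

Handle the two conditions separately and then intersect. The first has 4 states tracking partial matches of the forbidden pattern `001`; the second has 4 states tracking how much of the suffix `101` has currently been matched. A product state is a pair (one from each), accepting exactly when both do.
With 10 states:
        0   1  
>  s0   s1  s2 
   s1   s3  s2 
   s2   s4  s2 
   s3   s3  s5 
   s4   s3  s6 
   s5   s7  s5 
 * s6   s4  s2 
   s7   s8  s9 
   s8   s8  s5 
   s9   s7  s5 
(> = start, * = accepting)

start=s0; accept=s6; s0-0->s1; s0-1->s2; s1-0->s3; s1-1->s2; s2-0->s4; s2-1->s2; s3-0->s3; s3-1->s5; s4-0->s3; s4-1->s6; s5-0->s7; s5-1->s5; s6-0->s4; s6-1->s2; s7-0->s8; s7-1->s9; s8-0->s8; s8-1->s5; s9-0->s7; s9-1->s5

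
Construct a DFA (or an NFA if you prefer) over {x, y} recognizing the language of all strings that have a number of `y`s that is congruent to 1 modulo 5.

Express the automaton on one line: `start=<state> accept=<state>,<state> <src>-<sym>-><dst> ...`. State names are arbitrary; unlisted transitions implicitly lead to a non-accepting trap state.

start=q0 accept=q1 q0-x->q0 q0-y->q1 q1-x->q1 q1-y->q2 q2-x->q2 q2-y->q3 q3-x->q3 q3-y->q4 q4-x->q4 q4-y->q0

The only thing that matters is how many `y`s have appeared, reduced mod 5. Use one state per residue: q0 for 0, …, q4 for 4. Reading `y` moves to the next residue; anything else stays put. q1 is accepting.
With 5 states:
        x   y  
>  q0   q0  q1 
 * q1   q1  q2 
   q2   q2  q3 
   q3   q3  q4 
   q4   q4  q0 
(> = start, * = accepting)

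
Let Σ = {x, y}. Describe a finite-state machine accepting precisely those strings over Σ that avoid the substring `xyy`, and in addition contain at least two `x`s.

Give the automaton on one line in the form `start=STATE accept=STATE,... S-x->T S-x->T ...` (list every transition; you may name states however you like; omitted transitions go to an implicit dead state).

start=q0 accept=q2,q4 q0-x->q1 q0-y->q0 q1-x->q2 q1-y->q3 q2-x->q2 q2-y->q4 q3-x->q2 q3-y->q5 q4-x->q2 q4-y->q5 q5-x->q5 q5-y->q5

Handle the two conditions separately and then intersect. One (4 states) tracks partial matches of the forbidden pattern `xyy`; the other (4 states) tracks the count of `x`s, saturating at 3. Each combined state is a pair, one component from each; accept when both components accept. Equivalent product states are then merged.
        x   y  
>  q0   q1  q0 
   q1   q2  q3 
 * q2   q2  q4 
   q3   q2  q5 
 * q4   q2  q5 
   q5   q5  q5 
(> = start, * = accepting)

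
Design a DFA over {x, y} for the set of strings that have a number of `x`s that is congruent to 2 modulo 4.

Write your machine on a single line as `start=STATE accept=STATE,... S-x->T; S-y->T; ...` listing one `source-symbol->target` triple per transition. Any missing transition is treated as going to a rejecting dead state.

The only thing that matters is how many `x`s have appeared, reduced mod 4. Use one state per residue: q0 for 0, …, q3 for 3. Reading `x` moves to the next residue; anything else stays put. q2 is accepting.
With 4 states:
        x   y  
>  q0   q1  q0 
   q1   q2  q1 
 * q2   q3  q2 
   q3   q0  q3 
(> = start, * = accepting)

start=q0; accept=q2; q0-x->q1; q0-y->q0; q1-x->q2; q1-y->q1; q2-x->q3; q2-y->q2; q3-x->q0; q3-y->q3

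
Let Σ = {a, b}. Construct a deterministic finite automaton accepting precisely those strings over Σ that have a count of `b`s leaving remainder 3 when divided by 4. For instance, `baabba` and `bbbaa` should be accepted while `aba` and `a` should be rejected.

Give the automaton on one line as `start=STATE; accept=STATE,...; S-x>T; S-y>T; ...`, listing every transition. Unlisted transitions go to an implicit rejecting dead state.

The only thing that matters is how many `b`s have appeared, reduced mod 4. Use one state per residue: q0 for 0, …, q3 for 3. Reading `b` moves to the next residue; anything else stays put. q3 is accepting.
        a   b  
>  q0   q0  q1 
   q1   q1  q2 
   q2   q2  q3 
 * q3   q3  q0 
(> = start, * = accepting)

start=q0; accept=q3; q0-a>q0; q0-b>q1; q1-a>q1; q1-b>q2; q2-a>q2; q2-b>q3; q3-a>q3; q3-b>q0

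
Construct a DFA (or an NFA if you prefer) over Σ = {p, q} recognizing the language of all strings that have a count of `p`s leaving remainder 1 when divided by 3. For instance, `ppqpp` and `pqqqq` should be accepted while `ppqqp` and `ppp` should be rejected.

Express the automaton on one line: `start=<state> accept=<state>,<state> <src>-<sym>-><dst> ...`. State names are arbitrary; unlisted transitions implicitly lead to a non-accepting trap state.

The only thing that matters is how many `p`s have appeared, reduced mod 3. Use one state per residue: A for 0, …, C for 2. Reading `p` moves to the next residue; anything else stays put. B is accepting.
With 3 states:
       p  q 
>  A   B  A 
 * B   C  B 
   C   A  C 
(> = start, * = accepting)

start=A accept=B A-p->B A-q->A B-p->C B-q->B C-p->A C-q->C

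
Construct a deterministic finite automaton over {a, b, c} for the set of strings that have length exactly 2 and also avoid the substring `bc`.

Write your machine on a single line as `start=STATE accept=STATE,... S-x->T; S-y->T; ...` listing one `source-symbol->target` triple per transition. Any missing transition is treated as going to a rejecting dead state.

start=s0; accept=s3; s0-a->s1; s0-b->s2; s0-c->s1; s1-a->s3; s1-b->s3; s1-c->s3; s2-a->s3; s2-b->s3; s2-c->s4; s3-a->s4; s3-b->s4; s3-c->s4; s4-a->s4; s4-b->s4; s4-c->s4

Handle the two conditions separately and then intersect. The first has 4 states tracking the input length, saturating at 3; the second has 3 states tracking partial matches of the forbidden pattern `bc`. A product state is a pair (one from each), accepting exactly when both do. After merging equivalent states the machine shrinks.
5 states suffice.
        a   b   c  
>  s0   s1  s2  s1 
   s1   s3  s3  s3 
   s2   s3  s3  s4 
 * s3   s4  s4  s4 
   s4   s4  s4  s4 
(> = start, * = accepting)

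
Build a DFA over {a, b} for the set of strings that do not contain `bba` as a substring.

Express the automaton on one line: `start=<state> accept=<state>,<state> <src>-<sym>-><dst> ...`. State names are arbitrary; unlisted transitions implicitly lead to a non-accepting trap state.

start=q0 accept=q0,q1,q2 q0-a->q0 q0-b->q1 q1-a->q0 q1-b->q2 q2-a->q3 q2-b->q2 q3-a->q3 q3-b->q3

This is the complement of 'contains `bba`'. Use the same substring-matching states — q0 through q3 holding how much of `bba` has just been matched — but flip the accepting set: everything except the trap q3 accepts.
A 4-state machine:
        a   b  
>* q0   q0  q1 
 * q1   q0  q2 
 * q2   q3  q2 
   q3   q3  q3 
(> = start, * = accepting)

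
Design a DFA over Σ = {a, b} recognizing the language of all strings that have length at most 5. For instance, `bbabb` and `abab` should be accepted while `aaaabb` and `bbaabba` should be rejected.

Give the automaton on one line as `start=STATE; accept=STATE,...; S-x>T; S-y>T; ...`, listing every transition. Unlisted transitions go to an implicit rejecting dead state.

Count input length up to 6: every symbol moves from q0 toward q6, which means 'more than 5' and absorbs. Accept from {q0, q1, q2, q3, q4, q5}.
A 7-state machine:
        a   b  
>* q0   q1  q1 
 * q1   q2  q2 
 * q2   q3  q3 
 * q3   q4  q4 
 * q4   q5  q5 
 * q5   q6  q6 
   q6   q6  q6 
(> = start, * = accepting)

start=q0; accept=q0,q1,q2,q3,q4,q5; q0-a>q1; q0-b>q1; q1-a>q2; q1-b>q2; q2-a>q3; q2-b>q3; q3-a>q4; q3-b>q4; q4-a>q5; q4-b>q5; q5-a>q6; q5-b>q6; q6-a>q6; q6-b>q6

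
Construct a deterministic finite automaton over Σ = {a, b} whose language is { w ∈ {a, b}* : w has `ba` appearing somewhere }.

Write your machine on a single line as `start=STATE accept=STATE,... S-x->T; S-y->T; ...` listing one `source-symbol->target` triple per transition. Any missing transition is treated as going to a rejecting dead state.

start=s0; accept=s2; s0-a->s0; s0-b->s1; s1-a->s2; s1-b->s1; s2-a->s2; s2-b->s2

Track how much of `ba` has been matched so far: state s0 is no progress, s2 is the absorbing accept state reached once `ba` has occurred. Intermediate states record partial matches; on a mismatch, fall back to the longest reusable overlap.
        a   b  
>  s0   s0  s1 
   s1   s2  s1 
 * s2   s2  s2 
(> = start, * = accepting)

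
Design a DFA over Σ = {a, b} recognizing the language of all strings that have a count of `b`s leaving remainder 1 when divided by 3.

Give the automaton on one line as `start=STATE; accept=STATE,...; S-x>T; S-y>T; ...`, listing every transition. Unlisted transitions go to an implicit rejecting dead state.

start=s0; accept=s1; s0-a>s0; s0-b>s1; s1-a>s1; s1-b>s2; s2-a>s2; s2-b>s0

The only thing that matters is how many `b`s have appeared, reduced mod 3. Use one state per residue: s0 for 0, …, s2 for 2. Reading `b` moves to the next residue; anything else stays put. s1 is accepting.
With 3 states:
        a   b  
>  s0   s0  s1 
 * s1   s1  s2 
   s2   s2  s0 
(> = start, * = accepting)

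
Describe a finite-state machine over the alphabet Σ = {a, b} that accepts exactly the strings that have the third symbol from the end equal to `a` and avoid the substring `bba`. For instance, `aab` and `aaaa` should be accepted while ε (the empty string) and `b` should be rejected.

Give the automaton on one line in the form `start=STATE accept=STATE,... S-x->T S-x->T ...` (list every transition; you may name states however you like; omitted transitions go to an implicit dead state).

Build one automaton per condition and run them in lockstep. The first has 15 states tracking the last 3 symbols read; the second has 4 states tracking partial matches of the forbidden pattern `bba`. A product state is a pair (one from each), accepting exactly when both do. Equivalent product states are then merged.
        a   b  
>  s0   s1  s2 
   s1   s3  s4 
   s2   s1  s5 
   s3   s6  s7 
   s4   s8  s9 
   s5   s5  s5 
 * s6   s6  s7 
 * s7   s8  s9 
 * s8   s3  s4 
 * s9   s5  s5 
(> = start, * = accepting)

start=s0 accept=s6,s7,s8,s9 s0-a->s1 s0-b->s2 s1-a->s3 s1-b->s4 s2-a->s1 s2-b->s5 s3-a->s6 s3-b->s7 s4-a->s8 s4-b->s9 s5-a->s5 s5-b->s5 s6-a->s6 s6-b->s7 s7-a->s8 s7-b->s9 s8-a->s3 s8-b->s4 s9-a->s5 s9-b->s5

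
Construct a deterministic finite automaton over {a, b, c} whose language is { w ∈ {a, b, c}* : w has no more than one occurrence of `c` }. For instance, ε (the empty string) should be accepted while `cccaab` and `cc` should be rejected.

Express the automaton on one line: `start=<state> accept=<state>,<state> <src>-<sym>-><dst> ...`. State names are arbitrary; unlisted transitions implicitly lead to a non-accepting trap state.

Only the number of `c`s matters, and only up to 2. Make a chain s0 → s1 → s2 advanced by each `c` (with s2 absorbing); every other symbol self-loops. The accepting set is {s0, s1}.
        a   b   c  
>* s0   s0  s0  s1 
 * s1   s1  s1  s2 
   s2   s2  s2  s2 
(> = start, * = accepting)

start=s0 accept=s0,s1 s0-a->s0 s0-b->s0 s0-c->s1 s1-a->s1 s1-b->s1 s1-c->s2 s2-a->s2 s2-b->s2 s2-c->s2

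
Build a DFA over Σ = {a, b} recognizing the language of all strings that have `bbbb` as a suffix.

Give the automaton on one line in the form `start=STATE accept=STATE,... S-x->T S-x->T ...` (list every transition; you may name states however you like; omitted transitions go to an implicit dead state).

start=q0 accept=q4 q0-a->q0 q0-b->q1 q1-a->q0 q1-b->q2 q2-a->q0 q2-b->q3 q3-a->q0 q3-b->q4 q4-a->q0 q4-b->q4

Let each state record the length of the longest suffix of the input read so far that is also a prefix of `bbbb`. q1 means the last symbol is `b`; q2 means the last 2 symbols are `bb`; q3 means the last 3 symbols are `bbb`; q4 means the last 4 symbols are `bbbb`. Accept only at q4, where the string currently ends in `bbbb`.
With 5 states:
        a   b  
>  q0   q0  q1 
   q1   q0  q2 
   q2   q0  q3 
   q3   q0  q4 
 * q4   q0  q4 
(> = start, * = accepting)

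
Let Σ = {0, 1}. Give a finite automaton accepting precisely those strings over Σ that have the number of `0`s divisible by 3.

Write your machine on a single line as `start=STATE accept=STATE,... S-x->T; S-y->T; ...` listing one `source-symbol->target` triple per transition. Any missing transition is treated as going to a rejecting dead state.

Keep the running count of `0`s modulo 3: each `0` advances along the cycle s0 → s1 → s2 → s0 while other symbols loop. Accept at s0.
A 3-state machine:
        0   1  
>* s0   s1  s0 
   s1   s2  s1 
   s2   s0  s2 
(> = start, * = accepting)

start=s0; accept=s0; s0-0->s1; s0-1->s0; s1-0->s2; s1-1->s1; s2-0->s0; s2-1->s2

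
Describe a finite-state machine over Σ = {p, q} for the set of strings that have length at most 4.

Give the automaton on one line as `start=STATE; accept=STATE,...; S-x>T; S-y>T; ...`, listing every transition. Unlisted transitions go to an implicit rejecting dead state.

We only need to distinguish lengths 0, 1, …, 4, and '>4'. Chain s0 → s1 → s2 → s3 → s4 → s5 on every symbol, with s5 looping. Accepting states: {s0, s1, s2, s3, s4}.
6 states suffice.
        p   q  
>* s0   s1  s1 
 * s1   s2  s2 
 * s2   s3  s3 
 * s3   s4  s4 
 * s4   s5  s5 
   s5   s5  s5 
(> = start, * = accepting)

start=s0; accept=s0,s1,s2,s3,s4; s0-p>s1; s0-q>s1; s1-p>s2; s1-q>s2; s2-p>s3; s2-q>s3; s3-p>s4; s3-q>s4; s4-p>s5; s4-q>s5; s5-p>s5; s5-q>s5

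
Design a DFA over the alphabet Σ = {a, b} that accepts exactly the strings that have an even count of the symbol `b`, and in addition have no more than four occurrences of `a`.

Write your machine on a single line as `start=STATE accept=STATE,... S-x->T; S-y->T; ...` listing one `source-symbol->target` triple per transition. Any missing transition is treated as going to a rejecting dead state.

Build one automaton per condition and run them in lockstep. The first has 2 states tracking the count of `b`s modulo 2; the second has 6 states tracking the count of `a`s, saturating at 5. A product state is a pair (one from each), accepting exactly when both do. After merging equivalent states the machine shrinks.
11 states suffice.
          a    b  
>* q0     q1   q2 
 * q1     q3   q4 
   q2     q4   q0 
 * q3     q5   q6 
   q4     q6   q1 
 * q5     q7   q8 
   q6     q8   q3 
 * q7     q9  q10 
   q8    q10   q5 
   q9     q9   q9 
   q10    q9   q7 
(> = start, * = accepting)

start=q0; accept=q0,q1,q3,q5,q7; q0-a->q1; q0-b->q2; q1-a->q3; q1-b->q4; q2-a->q4; q2-b->q0; q3-a->q5; q3-b->q6; q4-a->q6; q4-b->q1; q5-a->q7; q5-b->q8; q6-a->q8; q6-b->q3; q7-a->q9; q7-b->q10; q8-a->q10; q8-b->q5; q9-a->q9; q9-b->q9; q10-a->q9; q10-b->q7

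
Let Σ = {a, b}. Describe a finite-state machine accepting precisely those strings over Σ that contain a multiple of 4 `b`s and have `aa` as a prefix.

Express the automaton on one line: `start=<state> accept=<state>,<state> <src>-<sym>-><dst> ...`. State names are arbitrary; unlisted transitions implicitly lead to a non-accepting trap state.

Handle the two conditions separately and then intersect. One (4 states) tracks the count of `b`s modulo 4; the other (4 states) tracks whether the input so far still matches the prefix `aa`. Each combined state is a pair, one component from each; accept when both components accept. Equivalent product states are then merged.
7 states suffice.
        a   b  
>  S0   S1  S2 
   S1   S3  S2 
   S2   S2  S2 
 * S3   S3  S4 
   S4   S4  S5 
   S5   S5  S6 
   S6   S6  S3 
(> = start, * = accepting)

start=S0 accept=S3 S0-a->S1 S0-b->S2 S1-a->S3 S1-b->S2 S2-a->S2 S2-b->S2 S3-a->S3 S3-b->S4 S4-a->S4 S4-b->S5 S5-a->S5 S5-b->S6 S6-a->S6 S6-b->S3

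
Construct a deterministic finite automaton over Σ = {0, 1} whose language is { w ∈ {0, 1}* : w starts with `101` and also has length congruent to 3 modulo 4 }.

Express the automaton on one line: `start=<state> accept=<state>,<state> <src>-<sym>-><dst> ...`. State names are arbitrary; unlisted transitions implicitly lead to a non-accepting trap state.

Build one automaton per condition and run them in lockstep. One (5 states) tracks whether the input so far still matches the prefix `101`; the other (4 states) tracks the input length modulo 4. Each combined state is a pair, one component from each; accept when both components accept. Minimizing collapses redundant product states.
8 states suffice.
        0   1  
>  S0   S1  S2 
   S1   S1  S1 
   S2   S3  S1 
   S3   S1  S4 
 * S4   S5  S5 
   S5   S6  S6 
   S6   S7  S7 
   S7   S4  S4 
(> = start, * = accepting)

start=S0 accept=S4 S0-0->S1 S0-1->S2 S1-0->S1 S1-1->S1 S2-0->S3 S2-1->S1 S3-0->S1 S3-1->S4 S4-0->S5 S4-1->S5 S5-0->S6 S5-1->S6 S6-0->S7 S6-1->S7 S7-0->S4 S7-1->S4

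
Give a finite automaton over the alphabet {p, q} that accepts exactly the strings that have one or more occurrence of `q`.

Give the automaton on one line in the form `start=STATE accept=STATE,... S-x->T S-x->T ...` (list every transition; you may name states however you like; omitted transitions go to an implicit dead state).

start=s0 accept=s1,s2 s0-p->s0 s0-q->s1 s1-p->s1 s1-q->s2 s2-p->s2 s2-q->s2

Only the number of `q`s matters, and only up to 2. Make a chain s0 → s1 → s2 advanced by each `q` (with s2 absorbing); every other symbol self-loops. The accepting set is {s1, s2}.
A 3-state machine:
        p   q  
>  s0   s0  s1 
 * s1   s1  s2 
 * s2   s2  s2 
(> = start, * = accepting)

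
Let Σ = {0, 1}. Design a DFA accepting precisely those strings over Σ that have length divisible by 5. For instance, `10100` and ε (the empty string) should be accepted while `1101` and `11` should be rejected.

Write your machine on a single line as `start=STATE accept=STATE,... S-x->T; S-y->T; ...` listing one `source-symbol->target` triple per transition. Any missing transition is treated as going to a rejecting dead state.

start=s0; accept=s0; s0-0->s1; s0-1->s1; s1-0->s2; s1-1->s2; s2-0->s3; s2-1->s3; s3-0->s4; s3-1->s4; s4-0->s0; s4-1->s0

Count input length modulo 5: every symbol advances one step around the cycle s0 → s1 → s2 → s3 → s4 → s0. Accept at s0.
With 5 states:
        0   1  
>* s0   s1  s1 
   s1   s2  s2 
   s2   s3  s3 
   s3   s4  s4 
   s4   s0  s0 
(> = start, * = accepting)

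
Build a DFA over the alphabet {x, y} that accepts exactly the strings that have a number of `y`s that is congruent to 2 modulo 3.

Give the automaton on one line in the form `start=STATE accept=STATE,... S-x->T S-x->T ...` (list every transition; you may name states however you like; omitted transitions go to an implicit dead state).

start=q0 accept=q2 q0-x->q0 q0-y->q1 q1-x->q1 q1-y->q2 q2-x->q2 q2-y->q0

The only thing that matters is how many `y`s have appeared, reduced mod 3. Use one state per residue: q0 for 0, …, q2 for 2. Reading `y` moves to the next residue; anything else stays put. q2 is accepting.
3 states suffice.
        x   y  
>  q0   q0  q1 
   q1   q1  q2 
 * q2   q2  q0 
(> = start, * = accepting)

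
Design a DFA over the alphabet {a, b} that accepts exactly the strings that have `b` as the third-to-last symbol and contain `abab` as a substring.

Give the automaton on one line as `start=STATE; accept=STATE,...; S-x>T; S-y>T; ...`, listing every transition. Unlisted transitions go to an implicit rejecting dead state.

Run two small machines in parallel and take their product. One (15 states) tracks the last 3 symbols read; the other (5 states) tracks whether and how much of `abab` has been seen. Each combined state is a pair, one component from each; accept when both components accept.
          a    b  
>  s0     s1   s2 
   s1     s3   s4 
   s2     s5   s6 
   s3     s7   s8 
   s4     s9  s10 
   s5    s11  s12 
   s6    s13  s14 
   s7     s7   s8 
   s8     s9  s10 
   s9    s11  s15 
   s10   s13  s14 
   s11    s7   s8 
   s12    s9  s10 
   s13   s11  s12 
   s14   s13  s14 
 * s15   s16  s17 
   s16   s18  s15 
   s17   s19  s20 
 * s18   s21  s22 
 * s19   s18  s15 
 * s20   s19  s20 
   s21   s21  s22 
   s22   s16  s17 
(> = start, * = accepting)

start=s0; accept=s15,s18,s19,s20; s0-a>s1; s0-b>s2; s1-a>s3; s1-b>s4; s2-a>s5; s2-b>s6; s3-a>s7; s3-b>s8; s4-a>s9; s4-b>s10; s5-a>s11; s5-b>s12; s6-a>s13; s6-b>s14; s7-a>s7; s7-b>s8; s8-a>s9; s8-b>s10; s9-a>s11; s9-b>s15; s10-a>s13; s10-b>s14; s11-a>s7; s11-b>s8; s12-a>s9; s12-b>s10; s13-a>s11; s13-b>s12; s14-a>s13; s14-b>s14; s15-a>s16; s15-b>s17; s16-a>s18; s16-b>s15; s17-a>s19; s17-b>s20; s18-a>s21; s18-b>s22; s19-a>s18; s19-b>s15; s20-a>s19; s20-b>s20; s21-a>s21; s21-b>s22; s22-a>s16; s22-b>s17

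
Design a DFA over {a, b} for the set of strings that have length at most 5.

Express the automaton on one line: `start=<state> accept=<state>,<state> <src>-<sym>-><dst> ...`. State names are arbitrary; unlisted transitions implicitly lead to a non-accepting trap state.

start=S0 accept=S0,S1,S2,S3,S4,S5 S0-a->S1 S0-b->S1 S1-a->S2 S1-b->S2 S2-a->S3 S2-b->S3 S3-a->S4 S3-b->S4 S4-a->S5 S4-b->S5 S5-a->S6 S5-b->S6 S6-a->S6 S6-b->S6

We only need to distinguish lengths 0, 1, …, 5, and '>5'. Chain S0 → S1 → S2 → S3 → S4 → S5 → S6 on every symbol, with S6 looping. Accepting states: {S0, S1, S2, S3, S4, S5}.
With 7 states:
        a   b  
>* S0   S1  S1 
 * S1   S2  S2 
 * S2   S3  S3 
 * S3   S4  S4 
 * S4   S5  S5 
 * S5   S6  S6 
   S6   S6  S6 
(> = start, * = accepting)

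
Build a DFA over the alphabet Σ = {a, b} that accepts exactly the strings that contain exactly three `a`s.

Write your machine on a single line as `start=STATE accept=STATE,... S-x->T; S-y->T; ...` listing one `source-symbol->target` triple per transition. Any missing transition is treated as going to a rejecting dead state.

Count `a`s, saturating at 4: states S0 through S3 mean 0 through 3 `a`s seen; S4 means more than 3. Each `a` increments (capped at S4); other symbols loop. Accept from {S3}.
A 5-state machine:
        a   b  
>  S0   S1  S0 
   S1   S2  S1 
   S2   S3  S2 
 * S3   S4  S3 
   S4   S4  S4 
(> = start, * = accepting)

start=S0; accept=S3; S0-a->S1; S0-b->S0; S1-a->S2; S1-b->S1; S2-a->S3; S2-b->S2; S3-a->S4; S3-b->S3; S4-a->S4; S4-b->S4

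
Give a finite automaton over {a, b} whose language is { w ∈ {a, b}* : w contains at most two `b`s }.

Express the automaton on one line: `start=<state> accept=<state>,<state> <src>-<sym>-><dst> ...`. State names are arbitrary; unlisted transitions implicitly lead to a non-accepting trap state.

Only the number of `b`s matters, and only up to 3. Make a chain q0 → q1 → q2 → q3 advanced by each `b` (with q3 absorbing); every other symbol self-loops. The accepting set is {q0, q1, q2}.
A 4-state machine:
        a   b  
>* q0   q0  q1 
 * q1   q1  q2 
 * q2   q2  q3 
   q3   q3  q3 
(> = start, * = accepting)

start=q0 accept=q0,q1,q2 q0-a->q0 q0-b->q1 q1-a->q1 q1-b->q2 q2-a->q2 q2-b->q3 q3-a->q3 q3-b->q3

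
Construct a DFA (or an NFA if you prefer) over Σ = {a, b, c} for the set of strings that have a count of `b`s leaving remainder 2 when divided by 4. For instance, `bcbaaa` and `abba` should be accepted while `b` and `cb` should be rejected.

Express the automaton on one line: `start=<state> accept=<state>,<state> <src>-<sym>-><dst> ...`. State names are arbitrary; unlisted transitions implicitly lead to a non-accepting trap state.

Keep the running count of `b`s modulo 4: each `b` advances along the cycle q0 → q1 → q2 → q3 → q0 while other symbols loop. Accept at q2.
        a   b   c  
>  q0   q0  q1  q0 
   q1   q1  q2  q1 
 * q2   q2  q3  q2 
   q3   q3  q0  q3 
(> = start, * = accepting)

start=q0 accept=q2 q0-a->q0 q0-b->q1 q0-c->q0 q1-a->q1 q1-b->q2 q1-c->q1 q2-a->q2 q2-b->q3 q2-c->q2 q3-a->q3 q3-b->q0 q3-c->q3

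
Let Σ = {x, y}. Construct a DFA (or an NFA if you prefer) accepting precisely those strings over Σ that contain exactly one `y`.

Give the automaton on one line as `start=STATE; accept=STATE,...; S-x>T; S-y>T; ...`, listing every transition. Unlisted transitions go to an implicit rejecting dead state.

Only the number of `y`s matters, and only up to 2. Make a chain S0 → S1 → S2 advanced by each `y` (with S2 absorbing); every other symbol self-loops. The accepting set is {S1}.
        x   y  
>  S0   S0  S1 
 * S1   S1  S2 
   S2   S2  S2 
(> = start, * = accepting)

start=S0; accept=S1; S0-x>S0; S0-y>S1; S1-x>S1; S1-y>S2; S2-x>S2; S2-y>S2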